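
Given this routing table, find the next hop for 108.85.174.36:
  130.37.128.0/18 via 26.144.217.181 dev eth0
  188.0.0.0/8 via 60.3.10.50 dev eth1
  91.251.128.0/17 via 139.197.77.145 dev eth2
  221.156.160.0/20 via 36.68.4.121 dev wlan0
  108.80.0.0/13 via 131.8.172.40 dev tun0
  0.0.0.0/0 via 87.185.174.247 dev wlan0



Longest prefix match for 108.85.174.36:
  /18 130.37.128.0: no
  /8 188.0.0.0: no
  /17 91.251.128.0: no
  /20 221.156.160.0: no
  /13 108.80.0.0: MATCH
  /0 0.0.0.0: MATCH
Selected: next-hop 131.8.172.40 via tun0 (matched /13)


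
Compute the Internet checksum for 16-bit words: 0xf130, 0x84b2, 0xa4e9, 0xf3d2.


Sum all words (with carry folding):
+ 0xf130 = 0xf130
+ 0x84b2 = 0x75e3
+ 0xa4e9 = 0x1acd
+ 0xf3d2 = 0x0ea0
One's complement: ~0x0ea0
Checksum = 0xf15f


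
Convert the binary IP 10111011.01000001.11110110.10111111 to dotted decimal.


10111011 = 187
01000001 = 65
11110110 = 246
10111111 = 191
IP: 187.65.246.191


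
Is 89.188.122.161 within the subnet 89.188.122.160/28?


Subnet network: 89.188.122.160
Test IP AND mask: 89.188.122.160
Yes, 89.188.122.161 is in 89.188.122.160/28


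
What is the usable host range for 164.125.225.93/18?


Network: 164.125.192.0
Broadcast: 164.125.255.255
First usable = network + 1
Last usable = broadcast - 1
Range: 164.125.192.1 to 164.125.255.254


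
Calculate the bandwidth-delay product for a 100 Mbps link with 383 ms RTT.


BDP = bandwidth * RTT
= 100 Mbps * 383 ms
= 100 * 1e6 * 383 / 1000 bits
= 38300000 bits
= 4787500 bytes
= 4675.293 KB
BDP = 38300000 bits (4787500 bytes)


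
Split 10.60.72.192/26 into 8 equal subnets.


New prefix = 26 + 3 = 29
Each subnet has 8 addresses
  10.60.72.192/29
  10.60.72.200/29
  10.60.72.208/29
  10.60.72.216/29
  10.60.72.224/29
  10.60.72.232/29
  10.60.72.240/29
  10.60.72.248/29
Subnets: 10.60.72.192/29, 10.60.72.200/29, 10.60.72.208/29, 10.60.72.216/29, 10.60.72.224/29, 10.60.72.232/29, 10.60.72.240/29, 10.60.72.248/29


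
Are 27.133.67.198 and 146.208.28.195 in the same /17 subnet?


Mask: 255.255.128.0
27.133.67.198 AND mask = 27.133.0.0
146.208.28.195 AND mask = 146.208.0.0
No, different subnets (27.133.0.0 vs 146.208.0.0)


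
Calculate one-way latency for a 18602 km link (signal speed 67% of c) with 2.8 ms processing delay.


Speed = 0.67 * 3e5 km/s = 201000 km/s
Propagation delay = 18602 / 201000 = 0.0925 s = 92.5473 ms
Processing delay = 2.8 ms
Total one-way latency = 95.3473 ms


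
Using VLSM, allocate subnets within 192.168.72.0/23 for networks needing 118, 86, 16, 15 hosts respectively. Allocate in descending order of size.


118 hosts -> /25 (126 usable): 192.168.72.0/25
86 hosts -> /25 (126 usable): 192.168.72.128/25
16 hosts -> /27 (30 usable): 192.168.73.0/27
15 hosts -> /27 (30 usable): 192.168.73.32/27
Allocation: 192.168.72.0/25 (118 hosts, 126 usable); 192.168.72.128/25 (86 hosts, 126 usable); 192.168.73.0/27 (16 hosts, 30 usable); 192.168.73.32/27 (15 hosts, 30 usable)


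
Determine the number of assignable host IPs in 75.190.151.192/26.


Host bits = 32 - 26 = 6
Total addresses = 2^6 = 64
Usable = total - 2 (network and broadcast)
Usable hosts: 62


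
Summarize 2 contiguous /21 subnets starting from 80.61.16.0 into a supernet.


Original prefix: /21
Number of subnets: 2 = 2^1
New prefix = 21 - 1 = 20
Supernet: 80.61.16.0/20


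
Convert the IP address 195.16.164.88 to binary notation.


195 = 11000011
16 = 00010000
164 = 10100100
88 = 01011000
Binary: 11000011.00010000.10100100.01011000


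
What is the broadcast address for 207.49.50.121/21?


Network: 207.49.48.0/21
Host bits = 11
Set all host bits to 1:
Broadcast: 207.49.55.255


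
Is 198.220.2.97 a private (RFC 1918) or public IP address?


RFC 1918 private ranges:
  10.0.0.0/8 (10.0.0.0 - 10.255.255.255)
  172.16.0.0/12 (172.16.0.0 - 172.31.255.255)
  192.168.0.0/16 (192.168.0.0 - 192.168.255.255)
Public (not in any RFC 1918 range)


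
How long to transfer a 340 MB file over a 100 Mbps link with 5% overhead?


Effective throughput = 100 * (1 - 5/100) = 95 Mbps
File size in Mb = 340 * 8 = 2720 Mb
Time = 2720 / 95
Time = 28.6316 seconds


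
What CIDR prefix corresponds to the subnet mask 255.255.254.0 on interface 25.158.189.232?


Binary: 11111111.11111111.11111110.00000000
Count leading 1s
Prefix: /23


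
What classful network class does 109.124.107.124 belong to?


First octet: 109
Binary: 01101101
0xxxxxxx -> Class A (1-126)
Class A, default mask 255.0.0.0 (/8)


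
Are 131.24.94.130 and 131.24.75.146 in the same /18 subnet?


Mask: 255.255.192.0
131.24.94.130 AND mask = 131.24.64.0
131.24.75.146 AND mask = 131.24.64.0
Yes, same subnet (131.24.64.0)


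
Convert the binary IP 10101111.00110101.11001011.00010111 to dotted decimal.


10101111 = 175
00110101 = 53
11001011 = 203
00010111 = 23
IP: 175.53.203.23


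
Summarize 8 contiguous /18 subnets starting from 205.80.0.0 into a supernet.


Original prefix: /18
Number of subnets: 8 = 2^3
New prefix = 18 - 3 = 15
Supernet: 205.80.0.0/15


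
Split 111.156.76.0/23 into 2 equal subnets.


New prefix = 23 + 1 = 24
Each subnet has 256 addresses
  111.156.76.0/24
  111.156.77.0/24
Subnets: 111.156.76.0/24, 111.156.77.0/24


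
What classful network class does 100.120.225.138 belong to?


First octet: 100
Binary: 01100100
0xxxxxxx -> Class A (1-126)
Class A, default mask 255.0.0.0 (/8)


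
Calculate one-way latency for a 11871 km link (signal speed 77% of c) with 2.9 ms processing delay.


Speed = 0.77 * 3e5 km/s = 231000 km/s
Propagation delay = 11871 / 231000 = 0.0514 s = 51.3896 ms
Processing delay = 2.9 ms
Total one-way latency = 54.2896 ms


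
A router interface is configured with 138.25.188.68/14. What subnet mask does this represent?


/14 means 14 network bits, 18 host bits
Binary: 11111111111111000000000000000000
Mask: 255.252.0.0


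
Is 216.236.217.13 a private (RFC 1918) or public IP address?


RFC 1918 private ranges:
  10.0.0.0/8 (10.0.0.0 - 10.255.255.255)
  172.16.0.0/12 (172.16.0.0 - 172.31.255.255)
  192.168.0.0/16 (192.168.0.0 - 192.168.255.255)
Public (not in any RFC 1918 range)


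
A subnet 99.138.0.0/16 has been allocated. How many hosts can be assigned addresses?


Host bits = 32 - 16 = 16
Total addresses = 2^16 = 65536
Usable = total - 2 (network and broadcast)
Usable hosts: 65534


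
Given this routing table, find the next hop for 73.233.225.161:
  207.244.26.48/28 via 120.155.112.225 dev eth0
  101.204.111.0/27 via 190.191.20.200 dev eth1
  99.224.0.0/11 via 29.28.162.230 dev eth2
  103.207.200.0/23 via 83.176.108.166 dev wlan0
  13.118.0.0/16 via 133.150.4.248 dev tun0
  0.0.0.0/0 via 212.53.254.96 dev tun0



Longest prefix match for 73.233.225.161:
  /28 207.244.26.48: no
  /27 101.204.111.0: no
  /11 99.224.0.0: no
  /23 103.207.200.0: no
  /16 13.118.0.0: no
  /0 0.0.0.0: MATCH
Selected: next-hop 212.53.254.96 via tun0 (matched /0)


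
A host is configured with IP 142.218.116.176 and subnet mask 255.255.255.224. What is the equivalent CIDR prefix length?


Binary: 11111111.11111111.11111111.11100000
Count leading 1s
Prefix: /27


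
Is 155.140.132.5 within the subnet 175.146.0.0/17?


Subnet network: 175.146.0.0
Test IP AND mask: 155.140.128.0
No, 155.140.132.5 is not in 175.146.0.0/17


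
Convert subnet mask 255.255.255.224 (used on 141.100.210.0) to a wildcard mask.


Subnet mask: 255.255.255.224
Wildcard = 255.255.255.255 - subnet mask
255 - 255 = 0
255 - 255 = 0
255 - 255 = 0
255 - 224 = 31
Wildcard: 0.0.0.31


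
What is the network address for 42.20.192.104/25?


IP:   00101010.00010100.11000000.01101000
Mask: 11111111.11111111.11111111.10000000
AND operation:
Net:  00101010.00010100.11000000.00000000
Network: 42.20.192.0/25


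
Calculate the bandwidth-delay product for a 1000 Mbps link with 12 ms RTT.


BDP = bandwidth * RTT
= 1000 Mbps * 12 ms
= 1000 * 1e6 * 12 / 1000 bits
= 12000000 bits
= 1500000 bytes
= 1464.8438 KB
BDP = 12000000 bits (1500000 bytes)


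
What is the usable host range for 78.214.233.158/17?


Network: 78.214.128.0
Broadcast: 78.214.255.255
First usable = network + 1
Last usable = broadcast - 1
Range: 78.214.128.1 to 78.214.255.254


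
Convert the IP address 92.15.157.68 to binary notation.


92 = 01011100
15 = 00001111
157 = 10011101
68 = 01000100
Binary: 01011100.00001111.10011101.01000100


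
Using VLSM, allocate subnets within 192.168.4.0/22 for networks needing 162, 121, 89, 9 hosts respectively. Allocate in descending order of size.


162 hosts -> /24 (254 usable): 192.168.4.0/24
121 hosts -> /25 (126 usable): 192.168.5.0/25
89 hosts -> /25 (126 usable): 192.168.5.128/25
9 hosts -> /28 (14 usable): 192.168.6.0/28
Allocation: 192.168.4.0/24 (162 hosts, 254 usable); 192.168.5.0/25 (121 hosts, 126 usable); 192.168.5.128/25 (89 hosts, 126 usable); 192.168.6.0/28 (9 hosts, 14 usable)


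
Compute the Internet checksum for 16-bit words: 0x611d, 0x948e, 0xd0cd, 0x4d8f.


Sum all words (with carry folding):
+ 0x611d = 0x611d
+ 0x948e = 0xf5ab
+ 0xd0cd = 0xc679
+ 0x4d8f = 0x1409
One's complement: ~0x1409
Checksum = 0xebf6


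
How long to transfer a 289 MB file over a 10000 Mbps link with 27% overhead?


Effective throughput = 10000 * (1 - 27/100) = 7300 Mbps
File size in Mb = 289 * 8 = 2312 Mb
Time = 2312 / 7300
Time = 0.3167 seconds


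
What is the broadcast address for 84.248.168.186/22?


Network: 84.248.168.0/22
Host bits = 10
Set all host bits to 1:
Broadcast: 84.248.171.255


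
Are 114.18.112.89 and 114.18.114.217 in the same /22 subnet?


Mask: 255.255.252.0
114.18.112.89 AND mask = 114.18.112.0
114.18.114.217 AND mask = 114.18.112.0
Yes, same subnet (114.18.112.0)


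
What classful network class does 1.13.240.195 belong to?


First octet: 1
Binary: 00000001
0xxxxxxx -> Class A (1-126)
Class A, default mask 255.0.0.0 (/8)


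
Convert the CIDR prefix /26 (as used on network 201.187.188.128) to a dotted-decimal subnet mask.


/26 means 26 network bits, 6 host bits
Binary: 11111111111111111111111111000000
Mask: 255.255.255.192


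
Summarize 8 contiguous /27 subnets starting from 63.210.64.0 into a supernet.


Original prefix: /27
Number of subnets: 8 = 2^3
New prefix = 27 - 3 = 24
Supernet: 63.210.64.0/24


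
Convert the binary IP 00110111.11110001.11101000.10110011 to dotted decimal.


00110111 = 55
11110001 = 241
11101000 = 232
10110011 = 179
IP: 55.241.232.179


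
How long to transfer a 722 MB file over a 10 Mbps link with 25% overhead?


Effective throughput = 10 * (1 - 25/100) = 7.5 Mbps
File size in Mb = 722 * 8 = 5776 Mb
Time = 5776 / 7.5
Time = 770.1333 seconds


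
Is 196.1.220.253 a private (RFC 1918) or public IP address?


RFC 1918 private ranges:
  10.0.0.0/8 (10.0.0.0 - 10.255.255.255)
  172.16.0.0/12 (172.16.0.0 - 172.31.255.255)
  192.168.0.0/16 (192.168.0.0 - 192.168.255.255)
Public (not in any RFC 1918 range)


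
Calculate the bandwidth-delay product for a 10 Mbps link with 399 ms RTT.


BDP = bandwidth * RTT
= 10 Mbps * 399 ms
= 10 * 1e6 * 399 / 1000 bits
= 3990000 bits
= 498750 bytes
= 487.0605 KB
BDP = 3990000 bits (498750 bytes)


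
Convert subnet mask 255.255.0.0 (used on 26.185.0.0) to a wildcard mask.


Subnet mask: 255.255.0.0
Wildcard = 255.255.255.255 - subnet mask
255 - 255 = 0
255 - 255 = 0
255 - 0 = 255
255 - 0 = 255
Wildcard: 0.0.255.255


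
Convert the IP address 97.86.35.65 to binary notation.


97 = 01100001
86 = 01010110
35 = 00100011
65 = 01000001
Binary: 01100001.01010110.00100011.01000001


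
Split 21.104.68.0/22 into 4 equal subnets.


New prefix = 22 + 2 = 24
Each subnet has 256 addresses
  21.104.68.0/24
  21.104.69.0/24
  21.104.70.0/24
  21.104.71.0/24
Subnets: 21.104.68.0/24, 21.104.69.0/24, 21.104.70.0/24, 21.104.71.0/24


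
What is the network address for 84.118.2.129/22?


IP:   01010100.01110110.00000010.10000001
Mask: 11111111.11111111.11111100.00000000
AND operation:
Net:  01010100.01110110.00000000.00000000
Network: 84.118.0.0/22


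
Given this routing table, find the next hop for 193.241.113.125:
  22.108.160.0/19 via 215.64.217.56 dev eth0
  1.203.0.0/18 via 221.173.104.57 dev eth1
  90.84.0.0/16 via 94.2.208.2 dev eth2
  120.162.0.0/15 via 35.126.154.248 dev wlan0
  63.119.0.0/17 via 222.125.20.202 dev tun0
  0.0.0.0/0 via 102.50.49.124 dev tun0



Longest prefix match for 193.241.113.125:
  /19 22.108.160.0: no
  /18 1.203.0.0: no
  /16 90.84.0.0: no
  /15 120.162.0.0: no
  /17 63.119.0.0: no
  /0 0.0.0.0: MATCH
Selected: next-hop 102.50.49.124 via tun0 (matched /0)


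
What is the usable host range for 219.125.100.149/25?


Network: 219.125.100.128
Broadcast: 219.125.100.255
First usable = network + 1
Last usable = broadcast - 1
Range: 219.125.100.129 to 219.125.100.254


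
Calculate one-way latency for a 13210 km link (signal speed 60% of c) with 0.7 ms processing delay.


Speed = 0.6 * 3e5 km/s = 180000 km/s
Propagation delay = 13210 / 180000 = 0.0734 s = 73.3889 ms
Processing delay = 0.7 ms
Total one-way latency = 74.0889 ms


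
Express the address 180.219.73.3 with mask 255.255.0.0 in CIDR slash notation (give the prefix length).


Binary: 11111111.11111111.00000000.00000000
Count leading 1s
Prefix: /16


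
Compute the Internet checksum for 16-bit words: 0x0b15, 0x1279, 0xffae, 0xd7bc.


Sum all words (with carry folding):
+ 0x0b15 = 0x0b15
+ 0x1279 = 0x1d8e
+ 0xffae = 0x1d3d
+ 0xd7bc = 0xf4f9
One's complement: ~0xf4f9
Checksum = 0x0b06


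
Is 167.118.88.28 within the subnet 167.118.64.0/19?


Subnet network: 167.118.64.0
Test IP AND mask: 167.118.64.0
Yes, 167.118.88.28 is in 167.118.64.0/19


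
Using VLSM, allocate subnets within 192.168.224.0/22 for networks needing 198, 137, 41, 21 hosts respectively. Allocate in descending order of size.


198 hosts -> /24 (254 usable): 192.168.224.0/24
137 hosts -> /24 (254 usable): 192.168.225.0/24
41 hosts -> /26 (62 usable): 192.168.226.0/26
21 hosts -> /27 (30 usable): 192.168.226.64/27
Allocation: 192.168.224.0/24 (198 hosts, 254 usable); 192.168.225.0/24 (137 hosts, 254 usable); 192.168.226.0/26 (41 hosts, 62 usable); 192.168.226.64/27 (21 hosts, 30 usable)


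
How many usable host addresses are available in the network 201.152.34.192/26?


Host bits = 32 - 26 = 6
Total addresses = 2^6 = 64
Usable = total - 2 (network and broadcast)
Usable hosts: 62


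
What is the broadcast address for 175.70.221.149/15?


Network: 175.70.0.0/15
Host bits = 17
Set all host bits to 1:
Broadcast: 175.71.255.255


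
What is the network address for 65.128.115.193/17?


IP:   01000001.10000000.01110011.11000001
Mask: 11111111.11111111.10000000.00000000
AND operation:
Net:  01000001.10000000.00000000.00000000
Network: 65.128.0.0/17


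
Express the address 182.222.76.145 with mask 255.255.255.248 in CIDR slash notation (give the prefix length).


Binary: 11111111.11111111.11111111.11111000
Count leading 1s
Prefix: /29


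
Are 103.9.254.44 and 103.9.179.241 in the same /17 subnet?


Mask: 255.255.128.0
103.9.254.44 AND mask = 103.9.128.0
103.9.179.241 AND mask = 103.9.128.0
Yes, same subnet (103.9.128.0)


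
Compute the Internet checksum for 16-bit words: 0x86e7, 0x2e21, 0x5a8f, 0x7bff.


Sum all words (with carry folding):
+ 0x86e7 = 0x86e7
+ 0x2e21 = 0xb508
+ 0x5a8f = 0x0f98
+ 0x7bff = 0x8b97
One's complement: ~0x8b97
Checksum = 0x7468


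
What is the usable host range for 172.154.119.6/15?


Network: 172.154.0.0
Broadcast: 172.155.255.255
First usable = network + 1
Last usable = broadcast - 1
Range: 172.154.0.1 to 172.155.255.254


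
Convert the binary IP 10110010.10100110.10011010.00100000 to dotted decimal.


10110010 = 178
10100110 = 166
10011010 = 154
00100000 = 32
IP: 178.166.154.32


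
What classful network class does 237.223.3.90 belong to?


First octet: 237
Binary: 11101101
1110xxxx -> Class D (224-239)
Class D (multicast), default mask N/A


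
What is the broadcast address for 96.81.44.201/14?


Network: 96.80.0.0/14
Host bits = 18
Set all host bits to 1:
Broadcast: 96.83.255.255


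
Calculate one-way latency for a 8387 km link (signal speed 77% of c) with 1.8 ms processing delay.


Speed = 0.77 * 3e5 km/s = 231000 km/s
Propagation delay = 8387 / 231000 = 0.0363 s = 36.3074 ms
Processing delay = 1.8 ms
Total one-way latency = 38.1074 ms


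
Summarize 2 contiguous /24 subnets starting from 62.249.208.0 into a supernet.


Original prefix: /24
Number of subnets: 2 = 2^1
New prefix = 24 - 1 = 23
Supernet: 62.249.208.0/23


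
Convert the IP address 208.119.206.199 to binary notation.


208 = 11010000
119 = 01110111
206 = 11001110
199 = 11000111
Binary: 11010000.01110111.11001110.11000111


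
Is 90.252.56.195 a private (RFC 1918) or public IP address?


RFC 1918 private ranges:
  10.0.0.0/8 (10.0.0.0 - 10.255.255.255)
  172.16.0.0/12 (172.16.0.0 - 172.31.255.255)
  192.168.0.0/16 (192.168.0.0 - 192.168.255.255)
Public (not in any RFC 1918 range)


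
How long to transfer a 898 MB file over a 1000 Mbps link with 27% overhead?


Effective throughput = 1000 * (1 - 27/100) = 730 Mbps
File size in Mb = 898 * 8 = 7184 Mb
Time = 7184 / 730
Time = 9.8411 seconds


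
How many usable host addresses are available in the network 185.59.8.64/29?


Host bits = 32 - 29 = 3
Total addresses = 2^3 = 8
Usable = total - 2 (network and broadcast)
Usable hosts: 6


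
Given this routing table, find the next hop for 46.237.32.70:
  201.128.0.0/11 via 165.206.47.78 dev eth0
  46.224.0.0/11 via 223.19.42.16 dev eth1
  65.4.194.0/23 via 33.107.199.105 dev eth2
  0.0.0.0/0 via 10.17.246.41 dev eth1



Longest prefix match for 46.237.32.70:
  /11 201.128.0.0: no
  /11 46.224.0.0: MATCH
  /23 65.4.194.0: no
  /0 0.0.0.0: MATCH
Selected: next-hop 223.19.42.16 via eth1 (matched /11)


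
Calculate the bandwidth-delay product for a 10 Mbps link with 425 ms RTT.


BDP = bandwidth * RTT
= 10 Mbps * 425 ms
= 10 * 1e6 * 425 / 1000 bits
= 4250000 bits
= 531250 bytes
= 518.7988 KB
BDP = 4250000 bits (531250 bytes)


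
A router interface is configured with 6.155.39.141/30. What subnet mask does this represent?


/30 means 30 network bits, 2 host bits
Binary: 11111111111111111111111111111100
Mask: 255.255.255.252


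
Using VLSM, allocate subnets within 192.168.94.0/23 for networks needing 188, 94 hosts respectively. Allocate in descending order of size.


188 hosts -> /24 (254 usable): 192.168.94.0/24
94 hosts -> /25 (126 usable): 192.168.95.0/25
Allocation: 192.168.94.0/24 (188 hosts, 254 usable); 192.168.95.0/25 (94 hosts, 126 usable)


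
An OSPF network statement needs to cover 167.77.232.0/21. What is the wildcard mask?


Subnet mask: 255.255.248.0
Wildcard = 255.255.255.255 - subnet mask
255 - 255 = 0
255 - 255 = 0
255 - 248 = 7
255 - 0 = 255
Wildcard: 0.0.7.255


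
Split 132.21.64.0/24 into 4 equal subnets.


New prefix = 24 + 2 = 26
Each subnet has 64 addresses
  132.21.64.0/26
  132.21.64.64/26
  132.21.64.128/26
  132.21.64.192/26
Subnets: 132.21.64.0/26, 132.21.64.64/26, 132.21.64.128/26, 132.21.64.192/26


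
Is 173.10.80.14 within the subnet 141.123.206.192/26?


Subnet network: 141.123.206.192
Test IP AND mask: 173.10.80.0
No, 173.10.80.14 is not in 141.123.206.192/26


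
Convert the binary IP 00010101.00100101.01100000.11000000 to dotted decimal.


00010101 = 21
00100101 = 37
01100000 = 96
11000000 = 192
IP: 21.37.96.192


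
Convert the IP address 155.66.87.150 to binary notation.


155 = 10011011
66 = 01000010
87 = 01010111
150 = 10010110
Binary: 10011011.01000010.01010111.10010110


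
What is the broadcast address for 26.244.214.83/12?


Network: 26.240.0.0/12
Host bits = 20
Set all host bits to 1:
Broadcast: 26.255.255.255


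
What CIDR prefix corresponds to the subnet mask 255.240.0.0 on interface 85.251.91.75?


Binary: 11111111.11110000.00000000.00000000
Count leading 1s
Prefix: /12


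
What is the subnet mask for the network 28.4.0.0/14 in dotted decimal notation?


/14 means 14 network bits, 18 host bits
Binary: 11111111111111000000000000000000
Mask: 255.252.0.0


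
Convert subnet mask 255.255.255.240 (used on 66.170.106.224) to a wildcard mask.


Subnet mask: 255.255.255.240
Wildcard = 255.255.255.255 - subnet mask
255 - 255 = 0
255 - 255 = 0
255 - 255 = 0
255 - 240 = 15
Wildcard: 0.0.0.15


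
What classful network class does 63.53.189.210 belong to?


First octet: 63
Binary: 00111111
0xxxxxxx -> Class A (1-126)
Class A, default mask 255.0.0.0 (/8)


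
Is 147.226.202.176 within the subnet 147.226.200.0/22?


Subnet network: 147.226.200.0
Test IP AND mask: 147.226.200.0
Yes, 147.226.202.176 is in 147.226.200.0/22


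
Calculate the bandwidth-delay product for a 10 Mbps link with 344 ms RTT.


BDP = bandwidth * RTT
= 10 Mbps * 344 ms
= 10 * 1e6 * 344 / 1000 bits
= 3440000 bits
= 430000 bytes
= 419.9219 KB
BDP = 3440000 bits (430000 bytes)


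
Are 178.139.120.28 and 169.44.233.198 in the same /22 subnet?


Mask: 255.255.252.0
178.139.120.28 AND mask = 178.139.120.0
169.44.233.198 AND mask = 169.44.232.0
No, different subnets (178.139.120.0 vs 169.44.232.0)


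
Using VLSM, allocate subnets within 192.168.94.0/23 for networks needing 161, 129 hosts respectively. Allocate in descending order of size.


161 hosts -> /24 (254 usable): 192.168.94.0/24
129 hosts -> /24 (254 usable): 192.168.95.0/24
Allocation: 192.168.94.0/24 (161 hosts, 254 usable); 192.168.95.0/24 (129 hosts, 254 usable)


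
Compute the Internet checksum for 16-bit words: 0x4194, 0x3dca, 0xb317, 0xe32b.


Sum all words (with carry folding):
+ 0x4194 = 0x4194
+ 0x3dca = 0x7f5e
+ 0xb317 = 0x3276
+ 0xe32b = 0x15a2
One's complement: ~0x15a2
Checksum = 0xea5d


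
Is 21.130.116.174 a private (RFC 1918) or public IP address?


RFC 1918 private ranges:
  10.0.0.0/8 (10.0.0.0 - 10.255.255.255)
  172.16.0.0/12 (172.16.0.0 - 172.31.255.255)
  192.168.0.0/16 (192.168.0.0 - 192.168.255.255)
Public (not in any RFC 1918 range)


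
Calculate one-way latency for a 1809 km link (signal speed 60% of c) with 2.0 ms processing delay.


Speed = 0.6 * 3e5 km/s = 180000 km/s
Propagation delay = 1809 / 180000 = 0.01 s = 10.05 ms
Processing delay = 2.0 ms
Total one-way latency = 12.05 ms


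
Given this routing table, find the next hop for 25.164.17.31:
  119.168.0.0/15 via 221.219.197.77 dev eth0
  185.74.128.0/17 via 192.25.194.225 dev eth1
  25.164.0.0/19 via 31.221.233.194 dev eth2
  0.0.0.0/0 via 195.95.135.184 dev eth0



Longest prefix match for 25.164.17.31:
  /15 119.168.0.0: no
  /17 185.74.128.0: no
  /19 25.164.0.0: MATCH
  /0 0.0.0.0: MATCH
Selected: next-hop 31.221.233.194 via eth2 (matched /19)


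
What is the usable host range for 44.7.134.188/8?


Network: 44.0.0.0
Broadcast: 44.255.255.255
First usable = network + 1
Last usable = broadcast - 1
Range: 44.0.0.1 to 44.255.255.254


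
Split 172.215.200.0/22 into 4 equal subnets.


New prefix = 22 + 2 = 24
Each subnet has 256 addresses
  172.215.200.0/24
  172.215.201.0/24
  172.215.202.0/24
  172.215.203.0/24
Subnets: 172.215.200.0/24, 172.215.201.0/24, 172.215.202.0/24, 172.215.203.0/24


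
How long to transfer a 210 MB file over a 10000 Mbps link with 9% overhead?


Effective throughput = 10000 * (1 - 9/100) = 9100 Mbps
File size in Mb = 210 * 8 = 1680 Mb
Time = 1680 / 9100
Time = 0.1846 seconds


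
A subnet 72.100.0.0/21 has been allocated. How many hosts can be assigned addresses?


Host bits = 32 - 21 = 11
Total addresses = 2^11 = 2048
Usable = total - 2 (network and broadcast)
Usable hosts: 2046


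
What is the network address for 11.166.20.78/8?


IP:   00001011.10100110.00010100.01001110
Mask: 11111111.00000000.00000000.00000000
AND operation:
Net:  00001011.00000000.00000000.00000000
Network: 11.0.0.0/8


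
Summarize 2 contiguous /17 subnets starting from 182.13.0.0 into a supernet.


Original prefix: /17
Number of subnets: 2 = 2^1
New prefix = 17 - 1 = 16
Supernet: 182.13.0.0/16


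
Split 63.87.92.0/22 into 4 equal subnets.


New prefix = 22 + 2 = 24
Each subnet has 256 addresses
  63.87.92.0/24
  63.87.93.0/24
  63.87.94.0/24
  63.87.95.0/24
Subnets: 63.87.92.0/24, 63.87.93.0/24, 63.87.94.0/24, 63.87.95.0/24


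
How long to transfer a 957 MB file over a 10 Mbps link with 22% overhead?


Effective throughput = 10 * (1 - 22/100) = 7.8 Mbps
File size in Mb = 957 * 8 = 7656 Mb
Time = 7656 / 7.8
Time = 981.5385 seconds


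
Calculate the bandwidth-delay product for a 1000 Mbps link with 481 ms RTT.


BDP = bandwidth * RTT
= 1000 Mbps * 481 ms
= 1000 * 1e6 * 481 / 1000 bits
= 481000000 bits
= 60125000 bytes
= 58715.8203 KB
BDP = 481000000 bits (60125000 bytes)


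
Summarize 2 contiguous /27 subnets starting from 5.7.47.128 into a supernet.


Original prefix: /27
Number of subnets: 2 = 2^1
New prefix = 27 - 1 = 26
Supernet: 5.7.47.128/26


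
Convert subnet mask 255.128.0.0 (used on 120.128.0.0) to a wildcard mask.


Subnet mask: 255.128.0.0
Wildcard = 255.255.255.255 - subnet mask
255 - 255 = 0
255 - 128 = 127
255 - 0 = 255
255 - 0 = 255
Wildcard: 0.127.255.255


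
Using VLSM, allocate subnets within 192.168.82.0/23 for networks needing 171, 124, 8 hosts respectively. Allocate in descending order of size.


171 hosts -> /24 (254 usable): 192.168.82.0/24
124 hosts -> /25 (126 usable): 192.168.83.0/25
8 hosts -> /28 (14 usable): 192.168.83.128/28
Allocation: 192.168.82.0/24 (171 hosts, 254 usable); 192.168.83.0/25 (124 hosts, 126 usable); 192.168.83.128/28 (8 hosts, 14 usable)


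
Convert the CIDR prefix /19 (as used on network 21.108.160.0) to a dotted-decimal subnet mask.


/19 means 19 network bits, 13 host bits
Binary: 11111111111111111110000000000000
Mask: 255.255.224.0


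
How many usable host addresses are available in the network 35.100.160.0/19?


Host bits = 32 - 19 = 13
Total addresses = 2^13 = 8192
Usable = total - 2 (network and broadcast)
Usable hosts: 8190


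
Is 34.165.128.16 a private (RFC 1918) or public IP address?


RFC 1918 private ranges:
  10.0.0.0/8 (10.0.0.0 - 10.255.255.255)
  172.16.0.0/12 (172.16.0.0 - 172.31.255.255)
  192.168.0.0/16 (192.168.0.0 - 192.168.255.255)
Public (not in any RFC 1918 range)


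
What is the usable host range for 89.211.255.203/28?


Network: 89.211.255.192
Broadcast: 89.211.255.207
First usable = network + 1
Last usable = broadcast - 1
Range: 89.211.255.193 to 89.211.255.206


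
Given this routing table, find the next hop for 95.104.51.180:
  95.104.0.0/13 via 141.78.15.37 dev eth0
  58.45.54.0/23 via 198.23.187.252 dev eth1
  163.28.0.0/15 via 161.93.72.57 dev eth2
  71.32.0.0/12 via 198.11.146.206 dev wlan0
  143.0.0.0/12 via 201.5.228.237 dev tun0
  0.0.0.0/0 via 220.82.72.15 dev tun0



Longest prefix match for 95.104.51.180:
  /13 95.104.0.0: MATCH
  /23 58.45.54.0: no
  /15 163.28.0.0: no
  /12 71.32.0.0: no
  /12 143.0.0.0: no
  /0 0.0.0.0: MATCH
Selected: next-hop 141.78.15.37 via eth0 (matched /13)


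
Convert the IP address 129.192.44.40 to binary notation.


129 = 10000001
192 = 11000000
44 = 00101100
40 = 00101000
Binary: 10000001.11000000.00101100.00101000


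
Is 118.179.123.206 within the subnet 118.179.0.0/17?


Subnet network: 118.179.0.0
Test IP AND mask: 118.179.0.0
Yes, 118.179.123.206 is in 118.179.0.0/17


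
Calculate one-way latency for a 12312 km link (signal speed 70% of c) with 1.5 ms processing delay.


Speed = 0.7 * 3e5 km/s = 210000 km/s
Propagation delay = 12312 / 210000 = 0.0586 s = 58.6286 ms
Processing delay = 1.5 ms
Total one-way latency = 60.1286 ms


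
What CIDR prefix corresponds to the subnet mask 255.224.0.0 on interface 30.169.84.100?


Binary: 11111111.11100000.00000000.00000000
Count leading 1s
Prefix: /11


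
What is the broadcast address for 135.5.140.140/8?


Network: 135.0.0.0/8
Host bits = 24
Set all host bits to 1:
Broadcast: 135.255.255.255


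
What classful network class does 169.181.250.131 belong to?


First octet: 169
Binary: 10101001
10xxxxxx -> Class B (128-191)
Class B, default mask 255.255.0.0 (/16)


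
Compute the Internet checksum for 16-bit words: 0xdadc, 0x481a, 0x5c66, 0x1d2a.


Sum all words (with carry folding):
+ 0xdadc = 0xdadc
+ 0x481a = 0x22f7
+ 0x5c66 = 0x7f5d
+ 0x1d2a = 0x9c87
One's complement: ~0x9c87
Checksum = 0x6378


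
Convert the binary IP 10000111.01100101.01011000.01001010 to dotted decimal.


10000111 = 135
01100101 = 101
01011000 = 88
01001010 = 74
IP: 135.101.88.74


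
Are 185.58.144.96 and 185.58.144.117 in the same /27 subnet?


Mask: 255.255.255.224
185.58.144.96 AND mask = 185.58.144.96
185.58.144.117 AND mask = 185.58.144.96
Yes, same subnet (185.58.144.96)


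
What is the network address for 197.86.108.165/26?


IP:   11000101.01010110.01101100.10100101
Mask: 11111111.11111111.11111111.11000000
AND operation:
Net:  11000101.01010110.01101100.10000000
Network: 197.86.108.128/26


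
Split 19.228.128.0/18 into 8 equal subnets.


New prefix = 18 + 3 = 21
Each subnet has 2048 addresses
  19.228.128.0/21
  19.228.136.0/21
  19.228.144.0/21
  19.228.152.0/21
  19.228.160.0/21
  19.228.168.0/21
  19.228.176.0/21
  19.228.184.0/21
Subnets: 19.228.128.0/21, 19.228.136.0/21, 19.228.144.0/21, 19.228.152.0/21, 19.228.160.0/21, 19.228.168.0/21, 19.228.176.0/21, 19.228.184.0/21


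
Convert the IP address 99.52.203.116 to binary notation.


99 = 01100011
52 = 00110100
203 = 11001011
116 = 01110100
Binary: 01100011.00110100.11001011.01110100


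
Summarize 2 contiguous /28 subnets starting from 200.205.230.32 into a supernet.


Original prefix: /28
Number of subnets: 2 = 2^1
New prefix = 28 - 1 = 27
Supernet: 200.205.230.32/27


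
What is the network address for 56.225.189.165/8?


IP:   00111000.11100001.10111101.10100101
Mask: 11111111.00000000.00000000.00000000
AND operation:
Net:  00111000.00000000.00000000.00000000
Network: 56.0.0.0/8


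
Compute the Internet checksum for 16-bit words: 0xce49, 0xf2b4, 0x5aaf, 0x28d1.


Sum all words (with carry folding):
+ 0xce49 = 0xce49
+ 0xf2b4 = 0xc0fe
+ 0x5aaf = 0x1bae
+ 0x28d1 = 0x447f
One's complement: ~0x447f
Checksum = 0xbb80


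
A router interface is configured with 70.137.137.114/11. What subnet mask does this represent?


/11 means 11 network bits, 21 host bits
Binary: 11111111111000000000000000000000
Mask: 255.224.0.0


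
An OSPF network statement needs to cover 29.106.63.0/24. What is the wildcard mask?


Subnet mask: 255.255.255.0
Wildcard = 255.255.255.255 - subnet mask
255 - 255 = 0
255 - 255 = 0
255 - 255 = 0
255 - 0 = 255
Wildcard: 0.0.0.255


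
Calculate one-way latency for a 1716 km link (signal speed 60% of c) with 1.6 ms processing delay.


Speed = 0.6 * 3e5 km/s = 180000 km/s
Propagation delay = 1716 / 180000 = 0.0095 s = 9.5333 ms
Processing delay = 1.6 ms
Total one-way latency = 11.1333 ms


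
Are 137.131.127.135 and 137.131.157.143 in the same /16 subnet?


Mask: 255.255.0.0
137.131.127.135 AND mask = 137.131.0.0
137.131.157.143 AND mask = 137.131.0.0
Yes, same subnet (137.131.0.0)


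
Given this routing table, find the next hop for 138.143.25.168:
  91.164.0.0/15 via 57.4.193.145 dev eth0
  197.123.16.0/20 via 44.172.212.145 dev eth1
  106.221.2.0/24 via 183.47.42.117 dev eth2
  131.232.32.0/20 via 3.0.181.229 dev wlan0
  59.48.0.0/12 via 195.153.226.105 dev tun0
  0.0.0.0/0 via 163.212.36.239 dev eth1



Longest prefix match for 138.143.25.168:
  /15 91.164.0.0: no
  /20 197.123.16.0: no
  /24 106.221.2.0: no
  /20 131.232.32.0: no
  /12 59.48.0.0: no
  /0 0.0.0.0: MATCH
Selected: next-hop 163.212.36.239 via eth1 (matched /0)


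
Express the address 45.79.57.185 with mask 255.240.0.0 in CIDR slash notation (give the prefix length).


Binary: 11111111.11110000.00000000.00000000
Count leading 1s
Prefix: /12


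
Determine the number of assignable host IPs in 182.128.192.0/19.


Host bits = 32 - 19 = 13
Total addresses = 2^13 = 8192
Usable = total - 2 (network and broadcast)
Usable hosts: 8190


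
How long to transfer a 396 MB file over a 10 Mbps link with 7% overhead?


Effective throughput = 10 * (1 - 7/100) = 9.3 Mbps
File size in Mb = 396 * 8 = 3168 Mb
Time = 3168 / 9.3
Time = 340.6452 seconds


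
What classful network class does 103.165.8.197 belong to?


First octet: 103
Binary: 01100111
0xxxxxxx -> Class A (1-126)
Class A, default mask 255.0.0.0 (/8)


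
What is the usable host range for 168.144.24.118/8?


Network: 168.0.0.0
Broadcast: 168.255.255.255
First usable = network + 1
Last usable = broadcast - 1
Range: 168.0.0.1 to 168.255.255.254


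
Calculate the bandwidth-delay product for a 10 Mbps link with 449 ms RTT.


BDP = bandwidth * RTT
= 10 Mbps * 449 ms
= 10 * 1e6 * 449 / 1000 bits
= 4490000 bits
= 561250 bytes
= 548.0957 KB
BDP = 4490000 bits (561250 bytes)


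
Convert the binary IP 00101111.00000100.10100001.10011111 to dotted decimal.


00101111 = 47
00000100 = 4
10100001 = 161
10011111 = 159
IP: 47.4.161.159


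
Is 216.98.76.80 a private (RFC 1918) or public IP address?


RFC 1918 private ranges:
  10.0.0.0/8 (10.0.0.0 - 10.255.255.255)
  172.16.0.0/12 (172.16.0.0 - 172.31.255.255)
  192.168.0.0/16 (192.168.0.0 - 192.168.255.255)
Public (not in any RFC 1918 range)


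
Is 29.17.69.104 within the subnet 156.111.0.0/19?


Subnet network: 156.111.0.0
Test IP AND mask: 29.17.64.0
No, 29.17.69.104 is not in 156.111.0.0/19


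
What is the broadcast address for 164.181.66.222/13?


Network: 164.176.0.0/13
Host bits = 19
Set all host bits to 1:
Broadcast: 164.183.255.255


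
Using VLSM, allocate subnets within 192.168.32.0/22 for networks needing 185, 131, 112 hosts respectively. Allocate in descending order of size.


185 hosts -> /24 (254 usable): 192.168.32.0/24
131 hosts -> /24 (254 usable): 192.168.33.0/24
112 hosts -> /25 (126 usable): 192.168.34.0/25
Allocation: 192.168.32.0/24 (185 hosts, 254 usable); 192.168.33.0/24 (131 hosts, 254 usable); 192.168.34.0/25 (112 hosts, 126 usable)


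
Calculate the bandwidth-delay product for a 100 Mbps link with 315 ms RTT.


BDP = bandwidth * RTT
= 100 Mbps * 315 ms
= 100 * 1e6 * 315 / 1000 bits
= 31500000 bits
= 3937500 bytes
= 3845.2148 KB
BDP = 31500000 bits (3937500 bytes)


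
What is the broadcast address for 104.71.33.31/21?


Network: 104.71.32.0/21
Host bits = 11
Set all host bits to 1:
Broadcast: 104.71.39.255


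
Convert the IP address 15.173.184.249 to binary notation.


15 = 00001111
173 = 10101101
184 = 10111000
249 = 11111001
Binary: 00001111.10101101.10111000.11111001


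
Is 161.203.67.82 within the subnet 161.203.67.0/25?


Subnet network: 161.203.67.0
Test IP AND mask: 161.203.67.0
Yes, 161.203.67.82 is in 161.203.67.0/25


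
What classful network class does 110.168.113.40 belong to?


First octet: 110
Binary: 01101110
0xxxxxxx -> Class A (1-126)
Class A, default mask 255.0.0.0 (/8)


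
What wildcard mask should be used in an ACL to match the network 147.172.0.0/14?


Subnet mask: 255.252.0.0
Wildcard = 255.255.255.255 - subnet mask
255 - 255 = 0
255 - 252 = 3
255 - 0 = 255
255 - 0 = 255
Wildcard: 0.3.255.255


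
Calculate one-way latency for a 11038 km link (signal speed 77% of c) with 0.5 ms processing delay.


Speed = 0.77 * 3e5 km/s = 231000 km/s
Propagation delay = 11038 / 231000 = 0.0478 s = 47.7835 ms
Processing delay = 0.5 ms
Total one-way latency = 48.2835 ms


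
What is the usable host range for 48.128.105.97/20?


Network: 48.128.96.0
Broadcast: 48.128.111.255
First usable = network + 1
Last usable = broadcast - 1
Range: 48.128.96.1 to 48.128.111.254


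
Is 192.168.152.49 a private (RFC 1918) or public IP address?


RFC 1918 private ranges:
  10.0.0.0/8 (10.0.0.0 - 10.255.255.255)
  172.16.0.0/12 (172.16.0.0 - 172.31.255.255)
  192.168.0.0/16 (192.168.0.0 - 192.168.255.255)
Private (in 192.168.0.0/16)


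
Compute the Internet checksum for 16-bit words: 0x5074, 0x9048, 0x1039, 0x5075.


Sum all words (with carry folding):
+ 0x5074 = 0x5074
+ 0x9048 = 0xe0bc
+ 0x1039 = 0xf0f5
+ 0x5075 = 0x416b
One's complement: ~0x416b
Checksum = 0xbe94


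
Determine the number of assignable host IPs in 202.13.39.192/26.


Host bits = 32 - 26 = 6
Total addresses = 2^6 = 64
Usable = total - 2 (network and broadcast)
Usable hosts: 62


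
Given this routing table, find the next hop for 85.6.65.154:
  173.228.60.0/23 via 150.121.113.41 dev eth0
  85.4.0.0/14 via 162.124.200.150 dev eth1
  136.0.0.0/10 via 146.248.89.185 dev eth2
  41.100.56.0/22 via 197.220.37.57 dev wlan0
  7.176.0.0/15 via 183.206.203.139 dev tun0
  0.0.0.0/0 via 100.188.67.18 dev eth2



Longest prefix match for 85.6.65.154:
  /23 173.228.60.0: no
  /14 85.4.0.0: MATCH
  /10 136.0.0.0: no
  /22 41.100.56.0: no
  /15 7.176.0.0: no
  /0 0.0.0.0: MATCH
Selected: next-hop 162.124.200.150 via eth1 (matched /14)


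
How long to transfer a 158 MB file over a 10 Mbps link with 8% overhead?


Effective throughput = 10 * (1 - 8/100) = 9.2 Mbps
File size in Mb = 158 * 8 = 1264 Mb
Time = 1264 / 9.2
Time = 137.3913 seconds


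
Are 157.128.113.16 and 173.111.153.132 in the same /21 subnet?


Mask: 255.255.248.0
157.128.113.16 AND mask = 157.128.112.0
173.111.153.132 AND mask = 173.111.152.0
No, different subnets (157.128.112.0 vs 173.111.152.0)


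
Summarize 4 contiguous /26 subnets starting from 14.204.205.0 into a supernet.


Original prefix: /26
Number of subnets: 4 = 2^2
New prefix = 26 - 2 = 24
Supernet: 14.204.205.0/24


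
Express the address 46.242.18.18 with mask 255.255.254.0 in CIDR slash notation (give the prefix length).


Binary: 11111111.11111111.11111110.00000000
Count leading 1s
Prefix: /23


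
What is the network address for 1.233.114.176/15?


IP:   00000001.11101001.01110010.10110000
Mask: 11111111.11111110.00000000.00000000
AND operation:
Net:  00000001.11101000.00000000.00000000
Network: 1.232.0.0/15


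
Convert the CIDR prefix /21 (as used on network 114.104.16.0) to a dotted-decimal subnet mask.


/21 means 21 network bits, 11 host bits
Binary: 11111111111111111111100000000000
Mask: 255.255.248.0


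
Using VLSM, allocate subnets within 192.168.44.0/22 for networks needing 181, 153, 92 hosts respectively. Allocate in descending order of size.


181 hosts -> /24 (254 usable): 192.168.44.0/24
153 hosts -> /24 (254 usable): 192.168.45.0/24
92 hosts -> /25 (126 usable): 192.168.46.0/25
Allocation: 192.168.44.0/24 (181 hosts, 254 usable); 192.168.45.0/24 (153 hosts, 254 usable); 192.168.46.0/25 (92 hosts, 126 usable)


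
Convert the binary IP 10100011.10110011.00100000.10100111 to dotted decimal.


10100011 = 163
10110011 = 179
00100000 = 32
10100111 = 167
IP: 163.179.32.167


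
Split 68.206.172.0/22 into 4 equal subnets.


New prefix = 22 + 2 = 24
Each subnet has 256 addresses
  68.206.172.0/24
  68.206.173.0/24
  68.206.174.0/24
  68.206.175.0/24
Subnets: 68.206.172.0/24, 68.206.173.0/24, 68.206.174.0/24, 68.206.175.0/24


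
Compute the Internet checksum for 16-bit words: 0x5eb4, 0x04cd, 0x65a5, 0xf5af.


Sum all words (with carry folding):
+ 0x5eb4 = 0x5eb4
+ 0x04cd = 0x6381
+ 0x65a5 = 0xc926
+ 0xf5af = 0xbed6
One's complement: ~0xbed6
Checksum = 0x4129


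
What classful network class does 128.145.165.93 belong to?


First octet: 128
Binary: 10000000
10xxxxxx -> Class B (128-191)
Class B, default mask 255.255.0.0 (/16)


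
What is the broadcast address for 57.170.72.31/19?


Network: 57.170.64.0/19
Host bits = 13
Set all host bits to 1:
Broadcast: 57.170.95.255
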